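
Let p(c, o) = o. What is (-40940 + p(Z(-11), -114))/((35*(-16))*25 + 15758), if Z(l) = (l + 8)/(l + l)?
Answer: -20527/879 ≈ -23.353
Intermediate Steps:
Z(l) = (8 + l)/(2*l) (Z(l) = (8 + l)/((2*l)) = (8 + l)*(1/(2*l)) = (8 + l)/(2*l))
(-40940 + p(Z(-11), -114))/((35*(-16))*25 + 15758) = (-40940 - 114)/((35*(-16))*25 + 15758) = -41054/(-560*25 + 15758) = -41054/(-14000 + 15758) = -41054/1758 = -41054*1/1758 = -20527/879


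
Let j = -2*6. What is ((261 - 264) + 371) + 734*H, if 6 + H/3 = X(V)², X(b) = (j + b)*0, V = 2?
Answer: -12844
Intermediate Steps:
j = -12
X(b) = 0 (X(b) = (-12 + b)*0 = 0)
H = -18 (H = -18 + 3*0² = -18 + 3*0 = -18 + 0 = -18)
((261 - 264) + 371) + 734*H = ((261 - 264) + 371) + 734*(-18) = (-3 + 371) - 13212 = 368 - 13212 = -12844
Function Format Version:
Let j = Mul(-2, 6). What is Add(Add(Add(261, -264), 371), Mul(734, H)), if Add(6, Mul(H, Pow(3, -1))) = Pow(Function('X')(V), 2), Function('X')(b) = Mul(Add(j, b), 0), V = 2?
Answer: -12844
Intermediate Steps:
j = -12
Function('X')(b) = 0 (Function('X')(b) = Mul(Add(-12, b), 0) = 0)
H = -18 (H = Add(-18, Mul(3, Pow(0, 2))) = Add(-18, Mul(3, 0)) = Add(-18, 0) = -18)
Add(Add(Add(261, -264), 371), Mul(734, H)) = Add(Add(Add(261, -264), 371), Mul(734, -18)) = Add(Add(-3, 371), -13212) = Add(368, -13212) = -12844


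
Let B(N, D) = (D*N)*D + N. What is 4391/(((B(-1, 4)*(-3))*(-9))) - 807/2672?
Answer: -12103165/1226448 ≈ -9.8685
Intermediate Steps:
B(N, D) = N + N*D**2 (B(N, D) = N*D**2 + N = N + N*D**2)
4391/(((B(-1, 4)*(-3))*(-9))) - 807/2672 = 4391/(((-(1 + 4**2)*(-3))*(-9))) - 807/2672 = 4391/(((-(1 + 16)*(-3))*(-9))) - 807*1/2672 = 4391/(((-1*17*(-3))*(-9))) - 807/2672 = 4391/((-17*(-3)*(-9))) - 807/2672 = 4391/((51*(-9))) - 807/2672 = 4391/(-459) - 807/2672 = 4391*(-1/459) - 807/2672 = -4391/459 - 807/2672 = -12103165/1226448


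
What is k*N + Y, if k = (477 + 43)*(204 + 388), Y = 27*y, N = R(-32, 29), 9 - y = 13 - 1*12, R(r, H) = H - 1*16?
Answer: 4002136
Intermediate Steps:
R(r, H) = -16 + H (R(r, H) = H - 16 = -16 + H)
y = 8 (y = 9 - (13 - 1*12) = 9 - (13 - 12) = 9 - 1*1 = 9 - 1 = 8)
N = 13 (N = -16 + 29 = 13)
Y = 216 (Y = 27*8 = 216)
k = 307840 (k = 520*592 = 307840)
k*N + Y = 307840*13 + 216 = 4001920 + 216 = 4002136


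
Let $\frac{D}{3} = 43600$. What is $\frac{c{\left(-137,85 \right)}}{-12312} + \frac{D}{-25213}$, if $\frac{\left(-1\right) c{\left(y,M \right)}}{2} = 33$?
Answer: $- \frac{14111803}{2723004} \approx -5.1824$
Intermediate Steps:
$D = 130800$ ($D = 3 \cdot 43600 = 130800$)
$c{\left(y,M \right)} = -66$ ($c{\left(y,M \right)} = \left(-2\right) 33 = -66$)
$\frac{c{\left(-137,85 \right)}}{-12312} + \frac{D}{-25213} = - \frac{66}{-12312} + \frac{130800}{-25213} = \left(-66\right) \left(- \frac{1}{12312}\right) + 130800 \left(- \frac{1}{25213}\right) = \frac{11}{2052} - \frac{130800}{25213} = - \frac{14111803}{2723004}$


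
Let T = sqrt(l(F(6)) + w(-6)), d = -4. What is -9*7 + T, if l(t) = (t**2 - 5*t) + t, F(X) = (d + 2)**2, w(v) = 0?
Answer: -63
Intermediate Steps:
F(X) = 4 (F(X) = (-4 + 2)**2 = (-2)**2 = 4)
l(t) = t**2 - 4*t
T = 0 (T = sqrt(4*(-4 + 4) + 0) = sqrt(4*0 + 0) = sqrt(0 + 0) = sqrt(0) = 0)
-9*7 + T = -9*7 + 0 = -63 + 0 = -63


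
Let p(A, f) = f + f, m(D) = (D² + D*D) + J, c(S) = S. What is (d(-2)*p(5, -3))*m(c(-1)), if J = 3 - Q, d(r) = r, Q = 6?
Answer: -12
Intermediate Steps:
J = -3 (J = 3 - 1*6 = 3 - 6 = -3)
m(D) = -3 + 2*D² (m(D) = (D² + D*D) - 3 = (D² + D²) - 3 = 2*D² - 3 = -3 + 2*D²)
p(A, f) = 2*f
(d(-2)*p(5, -3))*m(c(-1)) = (-4*(-3))*(-3 + 2*(-1)²) = (-2*(-6))*(-3 + 2*1) = 12*(-3 + 2) = 12*(-1) = -12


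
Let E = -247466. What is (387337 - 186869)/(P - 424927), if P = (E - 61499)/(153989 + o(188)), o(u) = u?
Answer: -7726888709/16378569761 ≈ -0.47177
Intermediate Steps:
P = -308965/154177 (P = (-247466 - 61499)/(153989 + 188) = -308965/154177 ≈ -2.0040)
(387337 - 186869)/(P - 424927) = (387337 - 186869)/(-308965/154177 - 424927) = 200468/(-65514279044/154177) = 200468*(-154177/65514279044) = -7726888709/16378569761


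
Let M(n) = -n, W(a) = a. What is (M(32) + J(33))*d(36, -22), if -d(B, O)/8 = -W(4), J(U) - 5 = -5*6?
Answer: -1824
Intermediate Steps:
J(U) = -25 (J(U) = 5 - 5*6 = 5 - 30 = -25)
d(B, O) = 32 (d(B, O) = -(-8)*4 = -8*(-4) = 32)
(M(32) + J(33))*d(36, -22) = (-1*32 - 25)*32 = (-32 - 25)*32 = -57*32 = -1824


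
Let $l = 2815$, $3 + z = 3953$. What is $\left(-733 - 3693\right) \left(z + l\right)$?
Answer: $-29941890$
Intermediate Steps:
$z = 3950$ ($z = -3 + 3953 = 3950$)
$\left(-733 - 3693\right) \left(z + l\right) = \left(-733 - 3693\right) \left(3950 + 2815\right) = \left(-4426\right) 6765 = -29941890$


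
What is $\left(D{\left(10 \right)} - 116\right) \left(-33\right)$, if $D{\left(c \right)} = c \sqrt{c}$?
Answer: $3828 - 330 \sqrt{10} \approx 2784.4$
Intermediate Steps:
$D{\left(c \right)} = c^{\frac{3}{2}}$
$\left(D{\left(10 \right)} - 116\right) \left(-33\right) = \left(10^{\frac{3}{2}} - 116\right) \left(-33\right) = \left(10 \sqrt{10} - 116\right) \left(-33\right) = \left(-116 + 10 \sqrt{10}\right) \left(-33\right) = 3828 - 330 \sqrt{10}$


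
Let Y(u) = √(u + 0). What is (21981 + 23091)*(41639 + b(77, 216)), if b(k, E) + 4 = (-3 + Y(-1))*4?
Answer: 1876031856 + 180288*I ≈ 1.876e+9 + 1.8029e+5*I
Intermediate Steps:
Y(u) = √u
b(k, E) = -16 + 4*I (b(k, E) = -4 + (-3 + √(-1))*4 = -4 + (-3 + I)*4 = -4 + (-12 + 4*I) = -16 + 4*I)
(21981 + 23091)*(41639 + b(77, 216)) = (21981 + 23091)*(41639 + (-16 + 4*I)) = 45072*(41623 + 4*I) = 1876031856 + 180288*I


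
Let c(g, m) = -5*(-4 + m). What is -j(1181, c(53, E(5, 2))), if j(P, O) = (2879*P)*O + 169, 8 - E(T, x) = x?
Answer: 34000821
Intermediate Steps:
E(T, x) = 8 - x
c(g, m) = 20 - 5*m
j(P, O) = 169 + 2879*O*P (j(P, O) = 2879*O*P + 169 = 169 + 2879*O*P)
-j(1181, c(53, E(5, 2))) = -(169 + 2879*(20 - 5*(8 - 1*2))*1181) = -(169 + 2879*(20 - 5*(8 - 2))*1181) = -(169 + 2879*(20 - 5*6)*1181) = -(169 + 2879*(20 - 30)*1181) = -(169 + 2879*(-10)*1181) = -(169 - 34000990) = -1*(-34000821) = 34000821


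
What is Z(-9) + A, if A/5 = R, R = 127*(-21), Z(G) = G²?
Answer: -13254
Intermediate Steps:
R = -2667
A = -13335 (A = 5*(-2667) = -13335)
Z(-9) + A = (-9)² - 13335 = 81 - 13335 = -13254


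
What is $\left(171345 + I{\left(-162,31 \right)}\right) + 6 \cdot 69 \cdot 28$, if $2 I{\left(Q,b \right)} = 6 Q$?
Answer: $182451$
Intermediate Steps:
$I{\left(Q,b \right)} = 3 Q$ ($I{\left(Q,b \right)} = \frac{6 Q}{2} = 3 Q$)
$\left(171345 + I{\left(-162,31 \right)}\right) + 6 \cdot 69 \cdot 28 = \left(171345 + 3 \left(-162\right)\right) + 6 \cdot 69 \cdot 28 = \left(171345 - 486\right) + 414 \cdot 28 = 170859 + 11592 = 182451$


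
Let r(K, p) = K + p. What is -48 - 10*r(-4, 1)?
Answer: -18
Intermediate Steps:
-48 - 10*r(-4, 1) = -48 - 10*(-4 + 1) = -48 - 10*(-3) = -48 + 30 = -18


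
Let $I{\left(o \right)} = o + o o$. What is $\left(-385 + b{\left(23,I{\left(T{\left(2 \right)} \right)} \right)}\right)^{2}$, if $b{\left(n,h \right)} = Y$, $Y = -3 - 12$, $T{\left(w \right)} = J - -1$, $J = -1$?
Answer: $160000$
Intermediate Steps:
$T{\left(w \right)} = 0$ ($T{\left(w \right)} = -1 - -1 = -1 + 1 = 0$)
$Y = -15$ ($Y = -3 - 12 = -15$)
$I{\left(o \right)} = o + o^{2}$
$b{\left(n,h \right)} = -15$
$\left(-385 + b{\left(23,I{\left(T{\left(2 \right)} \right)} \right)}\right)^{2} = \left(-385 - 15\right)^{2} = \left(-400\right)^{2} = 160000$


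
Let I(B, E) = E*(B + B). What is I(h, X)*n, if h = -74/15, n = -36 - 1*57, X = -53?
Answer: -243164/5 ≈ -48633.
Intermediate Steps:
n = -93 (n = -36 - 57 = -93)
h = -74/15 (h = -74*1/15 = -74/15 ≈ -4.9333)
I(B, E) = 2*B*E (I(B, E) = E*(2*B) = 2*B*E)
I(h, X)*n = (2*(-74/15)*(-53))*(-93) = (7844/15)*(-93) = -243164/5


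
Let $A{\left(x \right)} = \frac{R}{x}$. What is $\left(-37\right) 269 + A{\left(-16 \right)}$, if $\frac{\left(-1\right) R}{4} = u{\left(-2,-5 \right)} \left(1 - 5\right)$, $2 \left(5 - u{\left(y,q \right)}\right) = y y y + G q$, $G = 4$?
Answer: $-9972$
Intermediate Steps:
$u{\left(y,q \right)} = 5 - 2 q - \frac{y^{3}}{2}$ ($u{\left(y,q \right)} = 5 - \frac{y y y + 4 q}{2} = 5 - \frac{y^{2} y + 4 q}{2} = 5 - \frac{y^{3} + 4 q}{2} = 5 - \left(\frac{y^{3}}{2} + 2 q\right) = 5 - 2 q - \frac{y^{3}}{2}$)
$R = 304$ ($R = - 4 \left(5 - -10 - \frac{\left(-2\right)^{3}}{2}\right) \left(1 - 5\right) = - 4 \left(5 + 10 - -4\right) \left(-4\right) = - 4 \left(5 + 10 + 4\right) \left(-4\right) = - 4 \cdot 19 \left(-4\right) = \left(-4\right) \left(-76\right) = 304$)
$A{\left(x \right)} = \frac{304}{x}$
$\left(-37\right) 269 + A{\left(-16 \right)} = \left(-37\right) 269 + \frac{304}{-16} = -9953 + 304 \left(- \frac{1}{16}\right) = -9953 - 19 = -9972$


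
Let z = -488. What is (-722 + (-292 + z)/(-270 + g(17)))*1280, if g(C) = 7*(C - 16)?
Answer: -242055680/263 ≈ -9.2036e+5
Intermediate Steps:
g(C) = -112 + 7*C (g(C) = 7*(-16 + C) = -112 + 7*C)
(-722 + (-292 + z)/(-270 + g(17)))*1280 = (-722 + (-292 - 488)/(-270 + (-112 + 7*17)))*1280 = (-722 - 780/(-270 + (-112 + 119)))*1280 = (-722 - 780/(-270 + 7))*1280 = (-722 - 780/(-263))*1280 = (-722 - 780*(-1/263))*1280 = (-722 + 780/263)*1280 = -189106/263*1280 = -242055680/263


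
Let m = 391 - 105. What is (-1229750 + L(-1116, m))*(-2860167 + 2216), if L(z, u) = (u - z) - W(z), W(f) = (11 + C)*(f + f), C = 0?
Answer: 3440389981996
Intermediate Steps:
m = 286
W(f) = 22*f (W(f) = (11 + 0)*(f + f) = 11*(2*f) = 22*f)
L(z, u) = u - 23*z (L(z, u) = (u - z) - 22*z = u - 23*z)
(-1229750 + L(-1116, m))*(-2860167 + 2216) = (-1229750 + (286 - 23*(-1116)))*(-2860167 + 2216) = (-1229750 + (286 + 25668))*(-2857951) = (-1229750 + 25954)*(-2857951) = -1203796*(-2857951) = 3440389981996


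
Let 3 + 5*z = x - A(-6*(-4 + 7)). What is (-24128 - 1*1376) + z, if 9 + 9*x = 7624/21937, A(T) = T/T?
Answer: -25177635701/987165 ≈ -25505.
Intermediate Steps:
A(T) = 1
x = -189809/197433 (x = -1 + (7624/21937)/9 = -1 + (7624*(1/21937))/9 = -1 + (1/9)*(7624/21937) = -1 + 7624/197433 = -189809/197433 ≈ -0.96138)
z = -979541/987165 (z = -3/5 + (-189809/197433 - 1*1)/5 = -3/5 + (-189809/197433 - 1)/5 = -3/5 + (1/5)*(-387242/197433) = -3/5 - 387242/987165 = -979541/987165 ≈ -0.99228)
(-24128 - 1*1376) + z = (-24128 - 1*1376) - 979541/987165 = (-24128 - 1376) - 979541/987165 = -25504 - 979541/987165 = -25177635701/987165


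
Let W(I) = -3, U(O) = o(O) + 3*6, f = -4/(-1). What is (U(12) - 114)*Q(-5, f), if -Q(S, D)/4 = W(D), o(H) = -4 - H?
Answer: -1344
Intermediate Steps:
f = 4 (f = -4*(-1) = 4)
U(O) = 14 - O (U(O) = (-4 - O) + 3*6 = (-4 - O) + 18 = 14 - O)
Q(S, D) = 12 (Q(S, D) = -4*(-3) = 12)
(U(12) - 114)*Q(-5, f) = ((14 - 1*12) - 114)*12 = ((14 - 12) - 114)*12 = (2 - 114)*12 = -112*12 = -1344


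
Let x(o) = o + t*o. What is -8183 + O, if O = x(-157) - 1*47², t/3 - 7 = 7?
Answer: -17143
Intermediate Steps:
t = 42 (t = 21 + 3*7 = 21 + 21 = 42)
x(o) = 43*o (x(o) = o + 42*o = 43*o)
O = -8960 (O = 43*(-157) - 1*47² = -6751 - 1*2209 = -6751 - 2209 = -8960)
-8183 + O = -8183 - 8960 = -17143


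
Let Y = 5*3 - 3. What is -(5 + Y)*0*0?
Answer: 0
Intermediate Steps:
Y = 12 (Y = 15 - 3 = 12)
-(5 + Y)*0*0 = -(5 + 12)*0*0 = -17*0*0 = -0*0 = -1*0 = 0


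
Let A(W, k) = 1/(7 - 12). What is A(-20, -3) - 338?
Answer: -1691/5 ≈ -338.20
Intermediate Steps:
A(W, k) = -1/5 (A(W, k) = 1/(-5) = -1/5)
A(-20, -3) - 338 = -1/5 - 338 = -1691/5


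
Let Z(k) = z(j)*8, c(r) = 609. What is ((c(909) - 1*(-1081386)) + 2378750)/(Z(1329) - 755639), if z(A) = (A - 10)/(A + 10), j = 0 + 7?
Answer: -58832665/12845887 ≈ -4.5799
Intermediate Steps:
j = 7
z(A) = (-10 + A)/(10 + A)
Z(k) = -24/17 (Z(k) = ((-10 + 7)/(10 + 7))*8 = (-3/17)*8 = ((1/17)*(-3))*8 = -3/17*8 = -24/17)
((c(909) - 1*(-1081386)) + 2378750)/(Z(1329) - 755639) = ((609 - 1*(-1081386)) + 2378750)/(-24/17 - 755639) = ((609 + 1081386) + 2378750)/(-12845887/17) = (1081995 + 2378750)*(-17/12845887) = 3460745*(-17/12845887) = -58832665/12845887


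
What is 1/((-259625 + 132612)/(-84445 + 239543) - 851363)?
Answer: -155098/132044825587 ≈ -1.1746e-6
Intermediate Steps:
1/((-259625 + 132612)/(-84445 + 239543) - 851363) = 1/(-127013/155098 - 851363) = 1/(-132044825587/155098) = -155098/132044825587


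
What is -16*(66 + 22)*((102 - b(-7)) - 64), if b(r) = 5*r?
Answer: -102784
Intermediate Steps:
-16*(66 + 22)*((102 - b(-7)) - 64) = -16*(66 + 22)*((102 - 5*(-7)) - 64) = -1408*((102 - 1*(-35)) - 64) = -1408*((102 + 35) - 64) = -1408*(137 - 64) = -1408*73 = -16*6424 = -102784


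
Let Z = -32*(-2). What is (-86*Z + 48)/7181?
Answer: -5456/7181 ≈ -0.75978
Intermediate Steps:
Z = 64
(-86*Z + 48)/7181 = (-86*64 + 48)/7181 = (-5504 + 48)*(1/7181) = -5456*1/7181 = -5456/7181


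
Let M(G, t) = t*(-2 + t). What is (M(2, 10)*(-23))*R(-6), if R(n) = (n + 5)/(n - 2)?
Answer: -230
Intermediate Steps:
R(n) = (5 + n)/(-2 + n)
(M(2, 10)*(-23))*R(-6) = ((10*(-2 + 10))*(-23))*((5 - 6)/(-2 - 6)) = ((10*8)*(-23))*(-1/(-8)) = (80*(-23))*(-1/8*(-1)) = -1840*1/8 = -230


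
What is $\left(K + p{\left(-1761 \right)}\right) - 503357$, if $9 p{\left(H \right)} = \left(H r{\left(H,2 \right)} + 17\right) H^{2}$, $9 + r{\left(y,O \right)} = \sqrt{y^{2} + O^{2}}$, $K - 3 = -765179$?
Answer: $5465663221 - 3033930045 \sqrt{124045} \approx -1.0631 \cdot 10^{12}$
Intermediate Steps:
$K = -765176$ ($K = 3 - 765179 = -765176$)
$r{\left(y,O \right)} = -9 + \sqrt{O^{2} + y^{2}}$ ($r{\left(y,O \right)} = -9 + \sqrt{y^{2} + O^{2}} = -9 + \sqrt{O^{2} + y^{2}}$)
$p{\left(H \right)} = \frac{H^{2} \left(17 + H \left(-9 + \sqrt{4 + H^{2}}\right)\right)}{9}$ ($p{\left(H \right)} = \frac{\left(H \left(-9 + \sqrt{2^{2} + H^{2}}\right) + 17\right) H^{2}}{9} = \frac{\left(H \left(-9 + \sqrt{4 + H^{2}}\right) + 17\right) H^{2}}{9} = \frac{\left(17 + H \left(-9 + \sqrt{4 + H^{2}}\right)\right) H^{2}}{9} = \frac{H^{2} \left(17 + H \left(-9 + \sqrt{4 + H^{2}}\right)\right)}{9}$)
$\left(K + p{\left(-1761 \right)}\right) - 503357 = \left(-765176 + \frac{\left(-1761\right)^{2} \left(17 - 1761 \left(-9 + \sqrt{4 + \left(-1761\right)^{2}}\right)\right)}{9}\right) - 503357 = \left(-765176 + \frac{1}{9} \cdot 3101121 \left(17 - 1761 \left(-9 + \sqrt{4 + 3101121}\right)\right)\right) - 503357 = \left(-765176 + \frac{1}{9} \cdot 3101121 \left(17 - 1761 \left(-9 + \sqrt{3101125}\right)\right)\right) - 503357 = \left(-765176 + \frac{1}{9} \cdot 3101121 \left(17 - 1761 \left(-9 + 5 \sqrt{124045}\right)\right)\right) - 503357 = \left(-765176 + \frac{1}{9} \cdot 3101121 \left(17 + \left(15849 - 8805 \sqrt{124045}\right)\right)\right) - 503357 = \left(-765176 + \frac{1}{9} \cdot 3101121 \left(15866 - 8805 \sqrt{124045}\right)\right) - 503357 = \left(-765176 + \left(5466931754 - 3033930045 \sqrt{124045}\right)\right) - 503357 = \left(5466166578 - 3033930045 \sqrt{124045}\right) - 503357 = 5465663221 - 3033930045 \sqrt{124045}$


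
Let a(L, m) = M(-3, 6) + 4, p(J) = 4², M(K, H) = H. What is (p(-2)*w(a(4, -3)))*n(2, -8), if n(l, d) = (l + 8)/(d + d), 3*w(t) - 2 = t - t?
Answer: -20/3 ≈ -6.6667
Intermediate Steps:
p(J) = 16
a(L, m) = 10 (a(L, m) = 6 + 4 = 10)
w(t) = ⅔ (w(t) = ⅔ + (t - t)/3 = ⅔ + (⅓)*0 = ⅔ + 0 = ⅔)
n(l, d) = (8 + l)/(2*d) (n(l, d) = (8 + l)/((2*d)) = (8 + l)*(1/(2*d)) = (8 + l)/(2*d))
(p(-2)*w(a(4, -3)))*n(2, -8) = (16*(⅔))*((½)*(8 + 2)/(-8)) = 32*((½)*(-⅛)*10)/3 = (32/3)*(-5/8) = -20/3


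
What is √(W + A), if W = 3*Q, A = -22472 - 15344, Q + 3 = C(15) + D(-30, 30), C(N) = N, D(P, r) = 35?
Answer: 5*I*√1507 ≈ 194.1*I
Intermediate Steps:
Q = 47 (Q = -3 + (15 + 35) = -3 + 50 = 47)
A = -37816
W = 141 (W = 3*47 = 141)
√(W + A) = √(141 - 37816) = √(-37675) = 5*I*√1507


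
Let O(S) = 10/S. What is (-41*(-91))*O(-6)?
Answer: -18655/3 ≈ -6218.3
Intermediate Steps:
(-41*(-91))*O(-6) = (-41*(-91))*(10/(-6)) = 3731*(10*(-⅙)) = 3731*(-5/3) = -18655/3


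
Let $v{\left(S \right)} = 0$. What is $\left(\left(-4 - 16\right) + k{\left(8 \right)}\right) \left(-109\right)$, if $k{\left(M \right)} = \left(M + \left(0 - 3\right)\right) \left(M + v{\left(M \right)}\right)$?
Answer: $-2180$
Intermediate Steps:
$k{\left(M \right)} = M \left(-3 + M\right)$ ($k{\left(M \right)} = \left(M + \left(0 - 3\right)\right) \left(M + 0\right) = \left(M + \left(0 - 3\right)\right) M = \left(M - 3\right) M = \left(-3 + M\right) M = M \left(-3 + M\right)$)
$\left(\left(-4 - 16\right) + k{\left(8 \right)}\right) \left(-109\right) = \left(\left(-4 - 16\right) + 8 \left(-3 + 8\right)\right) \left(-109\right) = \left(-20 + 8 \cdot 5\right) \left(-109\right) = \left(-20 + 40\right) \left(-109\right) = 20 \left(-109\right) = -2180$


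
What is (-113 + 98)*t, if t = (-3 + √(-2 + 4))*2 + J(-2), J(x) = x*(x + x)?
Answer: -30 - 30*√2 ≈ -72.426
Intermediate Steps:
J(x) = 2*x² (J(x) = x*(2*x) = 2*x²)
t = 2 + 2*√2 (t = (-3 + √(-2 + 4))*2 + 2*(-2)² = (-3 + √2)*2 + 2*4 = (-6 + 2*√2) + 8 = 2 + 2*√2 ≈ 4.8284)
(-113 + 98)*t = (-113 + 98)*(2 + 2*√2) = -15*(2 + 2*√2) = -30 - 30*√2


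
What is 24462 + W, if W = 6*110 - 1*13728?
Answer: 11394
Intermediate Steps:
W = -13068 (W = 660 - 13728 = -13068)
24462 + W = 24462 - 13068 = 11394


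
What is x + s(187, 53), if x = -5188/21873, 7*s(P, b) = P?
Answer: 4053935/153111 ≈ 26.477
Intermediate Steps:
s(P, b) = P/7
x = -5188/21873 (x = -5188*1/21873 = -5188/21873 ≈ -0.23719)
x + s(187, 53) = -5188/21873 + (⅐)*187 = -5188/21873 + 187/7 = 4053935/153111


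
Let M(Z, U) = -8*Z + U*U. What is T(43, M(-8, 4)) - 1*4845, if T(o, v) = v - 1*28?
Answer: -4793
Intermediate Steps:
M(Z, U) = U² - 8*Z (M(Z, U) = -8*Z + U² = U² - 8*Z)
T(o, v) = -28 + v (T(o, v) = v - 28 = -28 + v)
T(43, M(-8, 4)) - 1*4845 = (-28 + (4² - 8*(-8))) - 1*4845 = (-28 + (16 + 64)) - 4845 = (-28 + 80) - 4845 = 52 - 4845 = -4793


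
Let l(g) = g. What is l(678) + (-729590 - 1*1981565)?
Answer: -2710477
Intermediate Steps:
l(678) + (-729590 - 1*1981565) = 678 + (-729590 - 1*1981565) = 678 + (-729590 - 1981565) = 678 - 2711155 = -2710477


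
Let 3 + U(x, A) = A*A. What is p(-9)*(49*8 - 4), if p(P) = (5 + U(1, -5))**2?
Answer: 282852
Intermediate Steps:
U(x, A) = -3 + A**2 (U(x, A) = -3 + A*A = -3 + A**2)
p(P) = 729 (p(P) = (5 + (-3 + (-5)**2))**2 = (5 + (-3 + 25))**2 = (5 + 22)**2 = 27**2 = 729)
p(-9)*(49*8 - 4) = 729*(49*8 - 4) = 729*(392 - 4) = 729*388 = 282852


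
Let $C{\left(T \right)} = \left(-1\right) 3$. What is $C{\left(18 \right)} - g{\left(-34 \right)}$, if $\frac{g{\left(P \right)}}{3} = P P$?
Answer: $-3471$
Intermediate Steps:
$g{\left(P \right)} = 3 P^{2}$ ($g{\left(P \right)} = 3 P P = 3 P^{2}$)
$C{\left(T \right)} = -3$
$C{\left(18 \right)} - g{\left(-34 \right)} = -3 - 3 \left(-34\right)^{2} = -3 - 3 \cdot 1156 = -3 - 3468 = -3471$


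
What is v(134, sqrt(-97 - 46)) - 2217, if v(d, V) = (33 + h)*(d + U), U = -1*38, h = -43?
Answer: -3177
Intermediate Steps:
U = -38
v(d, V) = 380 - 10*d (v(d, V) = (33 - 43)*(d - 38) = -10*(-38 + d) = 380 - 10*d)
v(134, sqrt(-97 - 46)) - 2217 = (380 - 10*134) - 2217 = (380 - 1340) - 2217 = -960 - 2217 = -3177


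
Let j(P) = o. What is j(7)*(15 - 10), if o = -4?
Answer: -20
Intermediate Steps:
j(P) = -4
j(7)*(15 - 10) = -4*(15 - 10) = -4*5 = -20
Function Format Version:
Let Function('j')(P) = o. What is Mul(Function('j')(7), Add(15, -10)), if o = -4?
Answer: -20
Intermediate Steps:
Function('j')(P) = -4
Mul(Function('j')(7), Add(15, -10)) = Mul(-4, Add(15, -10)) = Mul(-4, 5) = -20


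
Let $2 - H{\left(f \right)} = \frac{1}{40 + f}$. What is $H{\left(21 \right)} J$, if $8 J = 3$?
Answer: $\frac{363}{488} \approx 0.74385$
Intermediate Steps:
$J = \frac{3}{8}$ ($J = \frac{1}{8} \cdot 3 = \frac{3}{8} \approx 0.375$)
$H{\left(f \right)} = 2 - \frac{1}{40 + f}$
$H{\left(21 \right)} J = \frac{79 + 2 \cdot 21}{40 + 21} \cdot \frac{3}{8} = \frac{79 + 42}{61} \cdot \frac{3}{8} = \frac{1}{61} \cdot 121 \cdot \frac{3}{8} = \frac{121}{61} \cdot \frac{3}{8} = \frac{363}{488}$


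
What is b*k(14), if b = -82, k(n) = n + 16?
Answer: -2460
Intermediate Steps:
k(n) = 16 + n
b*k(14) = -82*(16 + 14) = -82*30 = -2460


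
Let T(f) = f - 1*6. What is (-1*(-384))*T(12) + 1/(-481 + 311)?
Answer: 391679/170 ≈ 2304.0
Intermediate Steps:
T(f) = -6 + f (T(f) = f - 6 = -6 + f)
(-1*(-384))*T(12) + 1/(-481 + 311) = (-1*(-384))*(-6 + 12) + 1/(-481 + 311) = 384*6 + 1/(-170) = 2304 - 1/170 = 391679/170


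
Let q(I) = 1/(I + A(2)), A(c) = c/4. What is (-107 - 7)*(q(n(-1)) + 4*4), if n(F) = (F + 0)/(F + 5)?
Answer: -2280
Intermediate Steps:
A(c) = c/4 (A(c) = c*(¼) = c/4)
n(F) = F/(5 + F)
q(I) = 1/(½ + I) (q(I) = 1/(I + (¼)*2) = 1/(I + ½) = 1/(½ + I))
(-107 - 7)*(q(n(-1)) + 4*4) = (-107 - 7)*(2/(1 + 2*(-1/(5 - 1))) + 4*4) = -114*(2/(1 + 2*(-1/4)) + 16) = -114*(2/(1 + 2*(-1*¼)) + 16) = -114*(2/(1 + 2*(-¼)) + 16) = -114*(2/(1 - ½) + 16) = -114*(2/(½) + 16) = -114*(2*2 + 16) = -114*(4 + 16) = -114*20 = -2280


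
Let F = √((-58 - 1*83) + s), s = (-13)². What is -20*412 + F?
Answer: -8240 + 2*√7 ≈ -8234.7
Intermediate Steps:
s = 169
F = 2*√7 (F = √((-58 - 1*83) + 169) = √((-58 - 83) + 169) = √(-141 + 169) = √28 = 2*√7 ≈ 5.2915)
-20*412 + F = -20*412 + 2*√7 = -8240 + 2*√7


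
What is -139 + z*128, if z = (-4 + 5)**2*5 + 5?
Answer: 1141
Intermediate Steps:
z = 10 (z = 1**2*5 + 5 = 1*5 + 5 = 5 + 5 = 10)
-139 + z*128 = -139 + 10*128 = -139 + 1280 = 1141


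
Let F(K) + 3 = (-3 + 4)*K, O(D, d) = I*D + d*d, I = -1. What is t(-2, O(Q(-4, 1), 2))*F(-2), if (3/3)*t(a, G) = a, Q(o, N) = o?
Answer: 10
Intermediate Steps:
O(D, d) = d² - D (O(D, d) = -D + d*d = -D + d² = d² - D)
t(a, G) = a
F(K) = -3 + K (F(K) = -3 + (-3 + 4)*K = -3 + 1*K = -3 + K)
t(-2, O(Q(-4, 1), 2))*F(-2) = -2*(-3 - 2) = -2*(-5) = 10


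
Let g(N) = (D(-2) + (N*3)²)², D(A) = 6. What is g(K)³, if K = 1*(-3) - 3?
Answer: 1291467969000000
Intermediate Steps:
K = -6 (K = -3 - 3 = -6)
g(N) = (6 + 9*N²)² (g(N) = (6 + (N*3)²)² = (6 + (3*N)²)² = (6 + 9*N²)²)
g(K)³ = (9*(2 + 3*(-6)²)²)³ = (9*(2 + 3*36)²)³ = (9*(2 + 108)²)³ = (9*110²)³ = (9*12100)³ = 108900³ = 1291467969000000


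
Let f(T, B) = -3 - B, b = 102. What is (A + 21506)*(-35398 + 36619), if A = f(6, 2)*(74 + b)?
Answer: 25184346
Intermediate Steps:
A = -880 (A = (-3 - 1*2)*(74 + 102) = (-3 - 2)*176 = -5*176 = -880)
(A + 21506)*(-35398 + 36619) = (-880 + 21506)*(-35398 + 36619) = 20626*1221 = 25184346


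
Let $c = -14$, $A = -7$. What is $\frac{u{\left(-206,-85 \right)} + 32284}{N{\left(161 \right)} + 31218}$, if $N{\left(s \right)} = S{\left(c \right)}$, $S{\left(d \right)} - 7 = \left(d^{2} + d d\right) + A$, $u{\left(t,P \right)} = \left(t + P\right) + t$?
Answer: $\frac{31787}{31610} \approx 1.0056$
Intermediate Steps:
$u{\left(t,P \right)} = P + 2 t$ ($u{\left(t,P \right)} = \left(P + t\right) + t = P + 2 t$)
$S{\left(d \right)} = 2 d^{2}$ ($S{\left(d \right)} = 7 - \left(7 - d^{2} - d d\right) = 7 + \left(\left(d^{2} + d^{2}\right) - 7\right) = 7 + \left(2 d^{2} - 7\right) = 7 + \left(-7 + 2 d^{2}\right) = 2 d^{2}$)
$N{\left(s \right)} = 392$ ($N{\left(s \right)} = 2 \left(-14\right)^{2} = 2 \cdot 196 = 392$)
$\frac{u{\left(-206,-85 \right)} + 32284}{N{\left(161 \right)} + 31218} = \frac{\left(-85 + 2 \left(-206\right)\right) + 32284}{392 + 31218} = \frac{\left(-85 - 412\right) + 32284}{31610} = \left(-497 + 32284\right) \frac{1}{31610} = 31787 \cdot \frac{1}{31610} = \frac{31787}{31610}$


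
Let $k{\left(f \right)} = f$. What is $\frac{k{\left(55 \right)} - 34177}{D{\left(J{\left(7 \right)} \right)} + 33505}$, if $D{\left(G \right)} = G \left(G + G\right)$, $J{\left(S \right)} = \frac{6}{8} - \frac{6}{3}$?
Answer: $- \frac{90992}{89355} \approx -1.0183$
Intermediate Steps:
$J{\left(S \right)} = - \frac{5}{4}$ ($J{\left(S \right)} = 6 \cdot \frac{1}{8} - 2 = \frac{3}{4} - 2 = - \frac{5}{4}$)
$D{\left(G \right)} = 2 G^{2}$ ($D{\left(G \right)} = G 2 G = 2 G^{2}$)
$\frac{k{\left(55 \right)} - 34177}{D{\left(J{\left(7 \right)} \right)} + 33505} = \frac{55 - 34177}{2 \left(- \frac{5}{4}\right)^{2} + 33505} = - \frac{34122}{2 \cdot \frac{25}{16} + 33505} = - \frac{34122}{\frac{25}{8} + 33505} = - \frac{34122}{\frac{268065}{8}} = \left(-34122\right) \frac{8}{268065} = - \frac{90992}{89355}$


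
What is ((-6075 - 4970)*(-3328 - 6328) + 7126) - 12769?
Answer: 106644877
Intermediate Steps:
((-6075 - 4970)*(-3328 - 6328) + 7126) - 12769 = (-11045*(-9656) + 7126) - 12769 = (106650520 + 7126) - 12769 = 106657646 - 12769 = 106644877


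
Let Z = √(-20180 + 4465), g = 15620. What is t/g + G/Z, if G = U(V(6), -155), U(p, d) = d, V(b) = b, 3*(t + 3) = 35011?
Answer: 1591/2130 + 31*I*√15715/3143 ≈ 0.74695 + 1.2364*I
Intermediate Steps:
t = 35002/3 (t = -3 + (⅓)*35011 = -3 + 35011/3 = 35002/3 ≈ 11667.)
Z = I*√15715 (Z = √(-15715) = I*√15715 ≈ 125.36*I)
G = -155
t/g + G/Z = (35002/3)/15620 - 155*(-I*√15715/15715) = (35002/3)*(1/15620) - (-31)*I*√15715/3143 = 1591/2130 + 31*I*√15715/3143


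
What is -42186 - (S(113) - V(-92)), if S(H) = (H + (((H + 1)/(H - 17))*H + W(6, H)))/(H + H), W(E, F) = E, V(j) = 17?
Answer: -152487155/3616 ≈ -42170.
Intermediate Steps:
S(H) = (6 + H + H*(1 + H)/(-17 + H))/(2*H) (S(H) = (H + (((H + 1)/(H - 17))*H + 6))/(H + H) = (H + (((1 + H)/(-17 + H))*H + 6))/((2*H)) = (H + (((1 + H)/(-17 + H))*H + 6))*(1/(2*H)) = (H + (H*(1 + H)/(-17 + H) + 6))*(1/(2*H)) = (H + (6 + H*(1 + H)/(-17 + H)))*(1/(2*H)) = (6 + H + H*(1 + H)/(-17 + H))*(1/(2*H)) = (6 + H + H*(1 + H)/(-17 + H))/(2*H))
-42186 - (S(113) - V(-92)) = -42186 - ((-51 + 113² - 5*113)/(113*(-17 + 113)) - 1*17) = -42186 - ((1/113)*(-51 + 12769 - 565)/96 - 17) = -42186 - ((1/113)*(1/96)*12153 - 17) = -42186 - (4051/3616 - 17) = -42186 - 1*(-57421/3616) = -42186 + 57421/3616 = -152487155/3616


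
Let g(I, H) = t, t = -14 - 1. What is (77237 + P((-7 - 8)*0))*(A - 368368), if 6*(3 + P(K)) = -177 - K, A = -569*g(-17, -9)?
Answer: -55561453697/2 ≈ -2.7781e+10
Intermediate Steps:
t = -15
g(I, H) = -15
A = 8535 (A = -569*(-15) = 8535)
P(K) = -65/2 - K/6 (P(K) = -3 + (-177 - K)/6 = -3 + (-59/2 - K/6) = -65/2 - K/6)
(77237 + P((-7 - 8)*0))*(A - 368368) = (77237 + (-65/2 - (-7 - 8)*0/6))*(8535 - 368368) = (77237 + (-65/2 - (-5)*0/2))*(-359833) = (77237 + (-65/2 - ⅙*0))*(-359833) = (77237 + (-65/2 + 0))*(-359833) = (77237 - 65/2)*(-359833) = (154409/2)*(-359833) = -55561453697/2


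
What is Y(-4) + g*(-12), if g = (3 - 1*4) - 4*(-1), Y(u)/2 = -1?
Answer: -38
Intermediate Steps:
Y(u) = -2 (Y(u) = 2*(-1) = -2)
g = 3 (g = (3 - 4) + 4 = -1 + 4 = 3)
Y(-4) + g*(-12) = -2 + 3*(-12) = -2 - 36 = -38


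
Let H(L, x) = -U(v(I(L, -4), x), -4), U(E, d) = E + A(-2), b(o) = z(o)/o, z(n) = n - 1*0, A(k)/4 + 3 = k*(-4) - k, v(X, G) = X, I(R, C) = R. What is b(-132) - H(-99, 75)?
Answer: -70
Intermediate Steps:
A(k) = -12 - 20*k (A(k) = -12 + 4*(k*(-4) - k) = -12 + 4*(-4*k - k) = -12 + 4*(-5*k) = -12 - 20*k)
z(n) = n (z(n) = n + 0 = n)
b(o) = 1 (b(o) = o/o = 1)
U(E, d) = 28 + E (U(E, d) = E + (-12 - 20*(-2)) = E + (-12 + 40) = E + 28 = 28 + E)
H(L, x) = -28 - L (H(L, x) = -(28 + L) = -28 - L)
b(-132) - H(-99, 75) = 1 - (-28 - 1*(-99)) = 1 - (-28 + 99) = 1 - 1*71 = 1 - 71 = -70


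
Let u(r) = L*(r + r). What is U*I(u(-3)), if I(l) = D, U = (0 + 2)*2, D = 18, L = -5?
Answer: 72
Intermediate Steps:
u(r) = -10*r (u(r) = -5*(r + r) = -10*r)
U = 4 (U = 2*2 = 4)
I(l) = 18
U*I(u(-3)) = 4*18 = 72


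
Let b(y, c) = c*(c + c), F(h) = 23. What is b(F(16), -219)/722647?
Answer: 95922/722647 ≈ 0.13274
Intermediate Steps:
b(y, c) = 2*c² (b(y, c) = c*(2*c) = 2*c²)
b(F(16), -219)/722647 = (2*(-219)²)/722647 = (2*47961)*(1/722647) = 95922*(1/722647) = 95922/722647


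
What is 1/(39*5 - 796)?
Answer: -1/601 ≈ -0.0016639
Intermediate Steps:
1/(39*5 - 796) = 1/(195 - 796) = 1/(-601) = -1/601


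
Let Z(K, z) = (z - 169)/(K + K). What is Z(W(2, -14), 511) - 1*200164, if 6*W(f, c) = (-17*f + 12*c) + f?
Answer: -20016913/100 ≈ -2.0017e+5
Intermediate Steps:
W(f, c) = 2*c - 8*f/3 (W(f, c) = ((-17*f + 12*c) + f)/6 = (-16*f + 12*c)/6 = 2*c - 8*f/3)
Z(K, z) = (-169 + z)/(2*K) (Z(K, z) = (-169 + z)/((2*K)) = (-169 + z)*(1/(2*K)) = (-169 + z)/(2*K))
Z(W(2, -14), 511) - 1*200164 = (-169 + 511)/(2*(2*(-14) - 8/3*2)) - 1*200164 = (1/2)*342/(-28 - 16/3) - 200164 = (1/2)*342/(-100/3) - 200164 = (1/2)*(-3/100)*342 - 200164 = -513/100 - 200164 = -20016913/100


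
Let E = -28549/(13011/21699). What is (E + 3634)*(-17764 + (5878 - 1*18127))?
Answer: 5724507315367/4337 ≈ 1.3199e+9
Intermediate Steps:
E = -206494917/4337 (E = -28549/(13011*(1/21699)) = -28549/4337/7233 = -28549*7233/4337 = -206494917/4337 ≈ -47612.)
(E + 3634)*(-17764 + (5878 - 1*18127)) = (-206494917/4337 + 3634)*(-17764 + (5878 - 1*18127)) = -190734259*(-17764 + (5878 - 18127))/4337 = -190734259*(-17764 - 12249)/4337 = -190734259/4337*(-30013) = 5724507315367/4337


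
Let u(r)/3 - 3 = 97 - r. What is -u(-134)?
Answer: -702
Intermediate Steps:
u(r) = 300 - 3*r (u(r) = 9 + 3*(97 - r) = 9 + (291 - 3*r) = 300 - 3*r)
-u(-134) = -(300 - 3*(-134)) = -(300 + 402) = -1*702 = -702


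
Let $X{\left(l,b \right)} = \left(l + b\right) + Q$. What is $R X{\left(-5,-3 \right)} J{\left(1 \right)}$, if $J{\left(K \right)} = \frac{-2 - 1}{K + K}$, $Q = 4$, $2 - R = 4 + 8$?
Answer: $-60$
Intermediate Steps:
$R = -10$ ($R = 2 - \left(4 + 8\right) = 2 - 12 = -10$)
$J{\left(K \right)} = - \frac{3}{2 K}$
$X{\left(l,b \right)} = 4 + b + l$ ($X{\left(l,b \right)} = \left(l + b\right) + 4 = \left(b + l\right) + 4 = 4 + b + l$)
$R X{\left(-5,-3 \right)} J{\left(1 \right)} = - 10 \left(4 - 3 - 5\right) \left(- \frac{3}{2 \cdot 1}\right) = \left(-10\right) \left(-4\right) \left(\left(- \frac{3}{2}\right) 1\right) = 40 \left(- \frac{3}{2}\right) = -60$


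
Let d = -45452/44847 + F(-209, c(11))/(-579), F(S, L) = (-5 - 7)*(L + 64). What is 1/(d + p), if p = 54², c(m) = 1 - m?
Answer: 786861/2294569832 ≈ 0.00034292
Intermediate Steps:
F(S, L) = -768 - 12*L (F(S, L) = -12*(64 + L) = -768 - 12*L)
p = 2916
d = 83156/786861 (d = -45452/44847 + (-768 - 12*(1 - 1*11))/(-579) = -45452*1/44847 + (-768 - 12*(1 - 11))*(-1/579) = -4132/4077 + (-768 - 12*(-10))*(-1/579) = -4132/4077 + (-768 + 120)*(-1/579) = -4132/4077 - 648*(-1/579) = -4132/4077 + 216/193 = 83156/786861 ≈ 0.10568)
1/(d + p) = 1/(83156/786861 + 2916) = 1/(2294569832/786861) = 786861/2294569832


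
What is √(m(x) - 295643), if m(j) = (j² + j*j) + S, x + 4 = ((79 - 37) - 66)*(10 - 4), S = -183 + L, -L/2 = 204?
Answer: I*√252426 ≈ 502.42*I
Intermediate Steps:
L = -408 (L = -2*204 = -408)
S = -591 (S = -183 - 408 = -591)
x = -148 (x = -4 + ((79 - 37) - 66)*(10 - 4) = -4 + (42 - 66)*6 = -4 - 24*6 = -4 - 144 = -148)
m(j) = -591 + 2*j² (m(j) = (j² + j*j) - 591 = (j² + j²) - 591 = 2*j² - 591 = -591 + 2*j²)
√(m(x) - 295643) = √((-591 + 2*(-148)²) - 295643) = √((-591 + 2*21904) - 295643) = √((-591 + 43808) - 295643) = √(43217 - 295643) = √(-252426) = I*√252426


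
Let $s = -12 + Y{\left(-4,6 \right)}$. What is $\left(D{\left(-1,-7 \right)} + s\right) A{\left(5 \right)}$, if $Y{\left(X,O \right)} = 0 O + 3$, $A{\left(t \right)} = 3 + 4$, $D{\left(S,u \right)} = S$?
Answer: $-70$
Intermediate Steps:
$A{\left(t \right)} = 7$
$Y{\left(X,O \right)} = 3$ ($Y{\left(X,O \right)} = 0 + 3 = 3$)
$s = -9$ ($s = -12 + 3 = -9$)
$\left(D{\left(-1,-7 \right)} + s\right) A{\left(5 \right)} = \left(-1 - 9\right) 7 = \left(-10\right) 7 = -70$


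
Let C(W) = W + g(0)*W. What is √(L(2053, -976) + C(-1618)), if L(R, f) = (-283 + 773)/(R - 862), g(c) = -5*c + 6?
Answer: 2*I*√4016283054/1191 ≈ 106.42*I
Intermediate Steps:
g(c) = 6 - 5*c
L(R, f) = 490/(-862 + R)
C(W) = 7*W (C(W) = W + (6 - 5*0)*W = W + (6 + 0)*W = W + 6*W = 7*W)
√(L(2053, -976) + C(-1618)) = √(490/(-862 + 2053) + 7*(-1618)) = √(490/1191 - 11326) = √(-13488776/1191) = 2*I*√4016283054/1191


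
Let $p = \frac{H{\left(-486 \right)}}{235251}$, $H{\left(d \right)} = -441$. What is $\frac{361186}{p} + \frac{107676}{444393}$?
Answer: $- \frac{22198584460082}{115213} \approx -1.9267 \cdot 10^{8}$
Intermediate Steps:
$p = - \frac{49}{26139}$ ($p = - \frac{441}{235251} = \left(-441\right) \frac{1}{235251} = - \frac{49}{26139} \approx -0.0018746$)
$\frac{361186}{p} + \frac{107676}{444393} = \frac{361186}{- \frac{49}{26139}} + \frac{107676}{444393} = 361186 \left(- \frac{26139}{49}\right) + 107676 \cdot \frac{1}{444393} = - \frac{1348720122}{7} + \frac{3988}{16459} = - \frac{22198584460082}{115213}$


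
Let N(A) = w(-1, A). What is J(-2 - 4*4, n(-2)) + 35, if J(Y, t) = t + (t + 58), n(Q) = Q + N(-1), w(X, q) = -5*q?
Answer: 99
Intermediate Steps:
N(A) = -5*A
n(Q) = 5 + Q (n(Q) = Q - 5*(-1) = Q + 5 = 5 + Q)
J(Y, t) = 58 + 2*t (J(Y, t) = t + (58 + t) = 58 + 2*t)
J(-2 - 4*4, n(-2)) + 35 = (58 + 2*(5 - 2)) + 35 = (58 + 2*3) + 35 = (58 + 6) + 35 = 64 + 35 = 99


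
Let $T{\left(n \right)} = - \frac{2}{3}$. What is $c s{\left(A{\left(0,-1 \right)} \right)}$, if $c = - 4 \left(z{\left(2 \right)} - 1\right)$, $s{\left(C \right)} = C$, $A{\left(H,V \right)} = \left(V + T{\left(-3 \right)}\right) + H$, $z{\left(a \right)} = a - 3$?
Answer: $- \frac{40}{3} \approx -13.333$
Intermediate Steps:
$T{\left(n \right)} = - \frac{2}{3}$ ($T{\left(n \right)} = \left(-2\right) \frac{1}{3} = - \frac{2}{3}$)
$z{\left(a \right)} = -3 + a$ ($z{\left(a \right)} = a - 3 = -3 + a$)
$A{\left(H,V \right)} = - \frac{2}{3} + H + V$ ($A{\left(H,V \right)} = \left(V - \frac{2}{3}\right) + H = \left(- \frac{2}{3} + V\right) + H = - \frac{2}{3} + H + V$)
$c = 8$ ($c = - 4 \left(\left(-3 + 2\right) - 1\right) = - 4 \left(-1 - 1\right) = \left(-4\right) \left(-2\right) = 8$)
$c s{\left(A{\left(0,-1 \right)} \right)} = 8 \left(- \frac{2}{3} + 0 - 1\right) = 8 \left(- \frac{5}{3}\right) = - \frac{40}{3}$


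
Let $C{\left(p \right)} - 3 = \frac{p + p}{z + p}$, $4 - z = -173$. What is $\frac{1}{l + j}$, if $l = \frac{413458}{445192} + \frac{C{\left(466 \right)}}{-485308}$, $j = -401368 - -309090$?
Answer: $- \frac{4341359961389}{400607982655998772} \approx -1.0837 \cdot 10^{-5}$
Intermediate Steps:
$z = 177$ ($z = 4 - -173 = 4 + 173 = 177$)
$C{\left(p \right)} = 3 + \frac{2 p}{177 + p}$ ($C{\left(p \right)} = 3 + \frac{p + p}{177 + p} = 3 + \frac{2 p}{177 + p}$)
$j = -92278$ ($j = -401368 + 309090 = -92278$)
$l = \frac{4031861055370}{4341359961389}$ ($l = \frac{413458}{445192} + \frac{\frac{1}{177 + 466} \left(531 + 5 \cdot 466\right)}{-485308} = 413458 \cdot \frac{1}{445192} + \frac{531 + 2330}{643} \left(- \frac{1}{485308}\right) = \frac{206729}{222596} + \frac{1}{643} \cdot 2861 \left(- \frac{1}{485308}\right) = \frac{206729}{222596} + \frac{2861}{643} \left(- \frac{1}{485308}\right) = \frac{206729}{222596} - \frac{2861}{312053044} = \frac{4031861055370}{4341359961389} \approx 0.92871$)
$\frac{1}{l + j} = \frac{1}{\frac{4031861055370}{4341359961389} - 92278} = \frac{1}{- \frac{400607982655998772}{4341359961389}} = - \frac{4341359961389}{400607982655998772}$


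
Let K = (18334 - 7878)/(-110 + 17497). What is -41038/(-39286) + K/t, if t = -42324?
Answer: 3774866981791/3613758990621 ≈ 1.0446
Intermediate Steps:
K = 10456/17387 ≈ 0.60137
-41038/(-39286) + K/t = -41038/(-39286) + (10456/17387)/(-42324) = -41038*(-1/39286) + (10456/17387)*(-1/42324) = 20519/19643 - 2614/183971847 = 3774866981791/3613758990621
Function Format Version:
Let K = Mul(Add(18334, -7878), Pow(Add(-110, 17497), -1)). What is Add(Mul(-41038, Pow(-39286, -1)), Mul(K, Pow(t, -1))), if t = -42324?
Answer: Rational(3774866981791, 3613758990621) ≈ 1.0446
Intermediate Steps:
K = Rational(10456, 17387) (K = Mul(10456, Pow(17387, -1)) = Mul(10456, Rational(1, 17387)) = Rational(10456, 17387) ≈ 0.60137)
Add(Mul(-41038, Pow(-39286, -1)), Mul(K, Pow(t, -1))) = Add(Mul(-41038, Pow(-39286, -1)), Mul(Rational(10456, 17387), Pow(-42324, -1))) = Add(Mul(-41038, Rational(-1, 39286)), Mul(Rational(10456, 17387), Rational(-1, 42324))) = Add(Rational(20519, 19643), Rational(-2614, 183971847)) = Rational(3774866981791, 3613758990621)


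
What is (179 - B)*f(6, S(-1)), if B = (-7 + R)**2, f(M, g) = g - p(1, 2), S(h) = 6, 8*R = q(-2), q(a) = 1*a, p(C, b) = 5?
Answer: 2023/16 ≈ 126.44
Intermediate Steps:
q(a) = a
R = -1/4 (R = (1/8)*(-2) = -1/4 ≈ -0.25000)
f(M, g) = -5 + g (f(M, g) = g - 1*5 = g - 5 = -5 + g)
B = 841/16 (B = (-7 - 1/4)**2 = (-29/4)**2 = 841/16 ≈ 52.563)
(179 - B)*f(6, S(-1)) = (179 - 1*841/16)*(-5 + 6) = (179 - 841/16)*1 = (2023/16)*1 = 2023/16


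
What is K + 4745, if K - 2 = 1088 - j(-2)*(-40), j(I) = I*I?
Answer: 5995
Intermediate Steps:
j(I) = I²
K = 1250 (K = 2 + (1088 - (-2)²*(-40)) = 2 + (1088 - 4*(-40)) = 2 + (1088 - 1*(-160)) = 2 + (1088 + 160) = 2 + 1248 = 1250)
K + 4745 = 1250 + 4745 = 5995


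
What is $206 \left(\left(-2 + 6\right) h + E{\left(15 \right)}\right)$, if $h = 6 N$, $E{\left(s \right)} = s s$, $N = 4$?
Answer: $66126$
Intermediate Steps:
$E{\left(s \right)} = s^{2}$
$h = 24$ ($h = 6 \cdot 4 = 24$)
$206 \left(\left(-2 + 6\right) h + E{\left(15 \right)}\right) = 206 \left(\left(-2 + 6\right) 24 + 15^{2}\right) = 206 \left(4 \cdot 24 + 225\right) = 206 \left(96 + 225\right) = 206 \cdot 321 = 66126$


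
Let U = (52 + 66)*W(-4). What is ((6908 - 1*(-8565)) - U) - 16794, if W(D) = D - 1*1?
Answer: -731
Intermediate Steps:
W(D) = -1 + D (W(D) = D - 1 = -1 + D)
U = -590 (U = (52 + 66)*(-1 - 4) = 118*(-5) = -590)
((6908 - 1*(-8565)) - U) - 16794 = ((6908 - 1*(-8565)) - 1*(-590)) - 16794 = ((6908 + 8565) + 590) - 16794 = (15473 + 590) - 16794 = 16063 - 16794 = -731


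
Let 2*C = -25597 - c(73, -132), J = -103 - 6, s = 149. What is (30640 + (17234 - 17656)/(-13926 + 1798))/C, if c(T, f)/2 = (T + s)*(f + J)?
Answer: 185801171/246826024 ≈ 0.75276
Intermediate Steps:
J = -109
c(T, f) = 2*(-109 + f)*(149 + T) (c(T, f) = 2*((T + 149)*(f - 109)) = 2*((149 + T)*(-109 + f)) = 2*((-109 + f)*(149 + T)) = 2*(-109 + f)*(149 + T))
C = 81407/2 (C = (-25597 - (-32482 - 218*73 + 298*(-132) + 2*73*(-132)))/2 = (-25597 - (-32482 - 15914 - 39336 - 19272))/2 = (-25597 - 1*(-107004))/2 = (-25597 + 107004)/2 = (½)*81407 = 81407/2 ≈ 40704.)
(30640 + (17234 - 17656)/(-13926 + 1798))/C = (30640 + (17234 - 17656)/(-13926 + 1798))/(81407/2) = (30640 - 422/(-12128))*(2/81407) = (30640 - 422*(-1/12128))*(2/81407) = (30640 + 211/6064)*(2/81407) = (185801171/6064)*(2/81407) = 185801171/246826024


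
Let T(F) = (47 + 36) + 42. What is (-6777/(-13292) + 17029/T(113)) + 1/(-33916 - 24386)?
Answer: 6623007051793/48434386500 ≈ 136.74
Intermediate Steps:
T(F) = 125 (T(F) = 83 + 42 = 125)
(-6777/(-13292) + 17029/T(113)) + 1/(-33916 - 24386) = (-6777/(-13292) + 17029/125) + 1/(-33916 - 24386) = (-6777*(-1/13292) + 17029*(1/125)) + 1/(-58302) = (6777/13292 + 17029/125) - 1/58302 = 227196593/1661500 - 1/58302 = 6623007051793/48434386500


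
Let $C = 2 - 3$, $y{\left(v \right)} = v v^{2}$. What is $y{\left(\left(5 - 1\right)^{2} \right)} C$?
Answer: $-4096$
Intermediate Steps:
$y{\left(v \right)} = v^{3}$
$C = -1$
$y{\left(\left(5 - 1\right)^{2} \right)} C = \left(\left(5 - 1\right)^{2}\right)^{3} \left(-1\right) = \left(4^{2}\right)^{3} \left(-1\right) = 16^{3} \left(-1\right) = 4096 \left(-1\right) = -4096$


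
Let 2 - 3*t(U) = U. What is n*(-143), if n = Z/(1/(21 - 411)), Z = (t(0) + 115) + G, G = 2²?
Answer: 6673810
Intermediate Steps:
t(U) = ⅔ - U/3
G = 4
Z = 359/3 (Z = ((⅔ - ⅓*0) + 115) + 4 = ((⅔ + 0) + 115) + 4 = (⅔ + 115) + 4 = 347/3 + 4 = 359/3 ≈ 119.67)
n = -46670 (n = 359/(3*(1/(21 - 411))) = 359/(3*(1/(-390))) = 359/(3*(-1/390)) = (359/3)*(-390) = -46670)
n*(-143) = -46670*(-143) = 6673810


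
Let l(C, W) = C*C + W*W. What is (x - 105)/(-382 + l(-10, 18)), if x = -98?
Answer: -29/6 ≈ -4.8333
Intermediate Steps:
l(C, W) = C² + W²
(x - 105)/(-382 + l(-10, 18)) = (-98 - 105)/(-382 + ((-10)² + 18²)) = -203/(-382 + (100 + 324)) = -203/(-382 + 424) = -203/42 = -203*1/42 = -29/6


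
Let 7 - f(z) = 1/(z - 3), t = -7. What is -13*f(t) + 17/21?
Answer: -19213/210 ≈ -91.490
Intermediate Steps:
f(z) = 7 - 1/(-3 + z) (f(z) = 7 - 1/(z - 3) = 7 - 1/(-3 + z))
-13*f(t) + 17/21 = -13*(-22 + 7*(-7))/(-3 - 7) + 17/21 = -13*(-22 - 49)/(-10) + 17*(1/21) = -(-13)*(-71)/10 + 17/21 = -13*71/10 + 17/21 = -923/10 + 17/21 = -19213/210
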